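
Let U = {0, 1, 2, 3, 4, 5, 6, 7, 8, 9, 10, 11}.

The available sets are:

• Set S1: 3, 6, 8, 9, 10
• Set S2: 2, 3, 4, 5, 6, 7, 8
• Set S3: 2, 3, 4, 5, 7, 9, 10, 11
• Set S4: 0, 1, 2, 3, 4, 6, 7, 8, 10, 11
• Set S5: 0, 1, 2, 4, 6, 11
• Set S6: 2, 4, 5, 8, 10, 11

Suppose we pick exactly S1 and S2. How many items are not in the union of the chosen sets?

Union of S1, S2 = {2, 3, 4, 5, 6, 7, 8, 9, 10}.
Not covered: 0, 1, 11 — 3 items.

3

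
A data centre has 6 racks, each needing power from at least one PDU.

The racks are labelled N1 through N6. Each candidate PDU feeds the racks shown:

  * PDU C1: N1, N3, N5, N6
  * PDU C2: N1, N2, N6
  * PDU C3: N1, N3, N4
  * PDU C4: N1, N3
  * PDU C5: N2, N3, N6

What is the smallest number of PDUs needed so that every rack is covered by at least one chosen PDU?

3

C1 and C2 and C3 together: C1 ∪ C2 ∪ C3 = {N1, N2, N3, N4, N5, N6} — every rack is covered.
Only C3 contains N4, so C3 is forced; the remaining 3 racks need at least 2 more PDUs (each remaining PDU adds at most 2) — so at least 3 PDUs are needed, and 3 is optimal.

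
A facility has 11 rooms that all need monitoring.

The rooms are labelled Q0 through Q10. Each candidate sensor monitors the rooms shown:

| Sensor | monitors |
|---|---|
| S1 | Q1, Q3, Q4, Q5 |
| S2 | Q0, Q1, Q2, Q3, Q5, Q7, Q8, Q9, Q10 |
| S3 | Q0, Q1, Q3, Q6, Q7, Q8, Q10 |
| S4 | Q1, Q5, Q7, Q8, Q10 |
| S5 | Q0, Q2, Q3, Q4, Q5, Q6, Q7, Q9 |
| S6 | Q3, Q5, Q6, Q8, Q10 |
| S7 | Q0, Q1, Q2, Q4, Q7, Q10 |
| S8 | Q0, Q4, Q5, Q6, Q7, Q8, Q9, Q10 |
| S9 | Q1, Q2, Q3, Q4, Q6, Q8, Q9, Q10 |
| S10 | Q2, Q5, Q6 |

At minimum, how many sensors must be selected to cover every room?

S3 and S5 together: S3 ∪ S5 = {Q0, Q1, Q2, Q3, Q4, Q5, Q6, Q7, Q8, Q9, Q10} — every room is covered.
No single sensor has all 11 rooms (the largest, S2, has 9), so 2 is optimal.

2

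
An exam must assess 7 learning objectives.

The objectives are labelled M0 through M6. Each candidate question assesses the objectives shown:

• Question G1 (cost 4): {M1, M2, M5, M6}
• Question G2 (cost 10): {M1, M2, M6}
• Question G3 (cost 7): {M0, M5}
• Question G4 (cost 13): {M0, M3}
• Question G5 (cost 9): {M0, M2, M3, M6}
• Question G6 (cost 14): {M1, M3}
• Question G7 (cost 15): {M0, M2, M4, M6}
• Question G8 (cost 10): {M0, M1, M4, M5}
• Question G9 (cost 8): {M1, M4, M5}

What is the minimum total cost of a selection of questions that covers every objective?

G5, G9 together cover every objective (G5 ∪ G9 = {M0, M1, M2, M3, M4, M5, M6}); total cost 9 + 8 = 17.
The greedy pick G1, G5, G9 costs 21; no covering selection beats 17.

17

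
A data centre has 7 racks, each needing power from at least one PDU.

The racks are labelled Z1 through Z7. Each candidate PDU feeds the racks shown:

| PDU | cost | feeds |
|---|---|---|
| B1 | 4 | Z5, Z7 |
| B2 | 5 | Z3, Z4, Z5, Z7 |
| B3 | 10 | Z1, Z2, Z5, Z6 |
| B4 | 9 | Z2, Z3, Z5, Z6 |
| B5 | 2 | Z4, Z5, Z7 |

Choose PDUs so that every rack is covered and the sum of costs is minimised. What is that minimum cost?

B2, B3 together cover every rack (B2 ∪ B3 = {Z1, Z2, Z3, Z4, Z5, Z6, Z7}); total cost 5 + 10 = 15.
The greedy pick B5, B4, B3 costs 21; no covering selection beats 15.

15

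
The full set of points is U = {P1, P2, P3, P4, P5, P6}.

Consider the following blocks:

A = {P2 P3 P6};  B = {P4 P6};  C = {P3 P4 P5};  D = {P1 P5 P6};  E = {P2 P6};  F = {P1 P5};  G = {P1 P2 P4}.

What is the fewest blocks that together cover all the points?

Take {C, E, G}. Their union is {P1, P2, P3, P4, P5, P6}, which is all 6 points.
No 2 of the 7 blocks cover everything (all 21 combinations miss at least one point), so 3 is optimal.

3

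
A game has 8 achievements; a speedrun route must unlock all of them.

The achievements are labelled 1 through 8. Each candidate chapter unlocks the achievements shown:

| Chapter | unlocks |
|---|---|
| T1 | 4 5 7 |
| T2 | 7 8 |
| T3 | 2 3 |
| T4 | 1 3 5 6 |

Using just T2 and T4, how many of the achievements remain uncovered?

Union of T2, T4 = {1, 3, 5, 6, 7, 8}.
Not covered: 2, 4 — 2 achievements.

2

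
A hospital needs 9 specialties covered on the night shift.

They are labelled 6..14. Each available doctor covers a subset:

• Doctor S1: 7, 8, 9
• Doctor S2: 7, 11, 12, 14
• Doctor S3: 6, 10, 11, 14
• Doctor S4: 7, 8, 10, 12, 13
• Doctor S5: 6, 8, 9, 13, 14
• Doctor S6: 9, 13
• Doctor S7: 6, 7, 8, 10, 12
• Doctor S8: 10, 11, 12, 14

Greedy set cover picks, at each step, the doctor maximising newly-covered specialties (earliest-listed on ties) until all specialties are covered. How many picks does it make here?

Greedy: pick S4 (covers 5 new) → pick S3 (covers 3 new) → pick S1 (covers 1 new). Total picks: 3.

3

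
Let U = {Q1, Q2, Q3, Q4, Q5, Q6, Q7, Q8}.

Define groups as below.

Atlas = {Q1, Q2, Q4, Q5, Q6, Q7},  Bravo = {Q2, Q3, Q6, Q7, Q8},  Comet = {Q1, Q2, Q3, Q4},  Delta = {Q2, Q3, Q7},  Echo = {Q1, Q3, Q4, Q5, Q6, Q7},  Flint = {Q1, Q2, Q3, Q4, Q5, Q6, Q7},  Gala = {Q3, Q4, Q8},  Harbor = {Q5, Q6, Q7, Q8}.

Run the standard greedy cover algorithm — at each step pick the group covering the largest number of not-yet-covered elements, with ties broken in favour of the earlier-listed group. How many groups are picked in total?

Greedy: pick Flint (covers 7 new) → pick Bravo (covers 1 new). Total picks: 2.

2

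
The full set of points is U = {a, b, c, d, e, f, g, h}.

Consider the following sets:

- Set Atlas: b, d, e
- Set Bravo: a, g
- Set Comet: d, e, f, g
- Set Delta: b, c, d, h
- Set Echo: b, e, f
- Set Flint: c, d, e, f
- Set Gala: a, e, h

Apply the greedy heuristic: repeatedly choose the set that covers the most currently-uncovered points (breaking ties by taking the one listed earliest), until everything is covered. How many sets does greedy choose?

Greedy: pick Comet (covers 4 new) → pick Delta (covers 3 new) → pick Bravo (covers 1 new). Total picks: 3.

3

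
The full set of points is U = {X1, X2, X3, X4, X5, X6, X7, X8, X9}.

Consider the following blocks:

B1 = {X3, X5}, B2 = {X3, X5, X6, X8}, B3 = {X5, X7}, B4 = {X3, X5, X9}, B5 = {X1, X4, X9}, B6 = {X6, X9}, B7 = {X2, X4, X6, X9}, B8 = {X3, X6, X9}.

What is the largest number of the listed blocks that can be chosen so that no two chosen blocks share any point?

2

B3, B6 are pairwise disjoint (B3={X5,X7}; B6={X6,X9}).
Every remaining block overlaps one of these, and no 3 of the listed blocks are pairwise disjoint, so 2 is the maximum.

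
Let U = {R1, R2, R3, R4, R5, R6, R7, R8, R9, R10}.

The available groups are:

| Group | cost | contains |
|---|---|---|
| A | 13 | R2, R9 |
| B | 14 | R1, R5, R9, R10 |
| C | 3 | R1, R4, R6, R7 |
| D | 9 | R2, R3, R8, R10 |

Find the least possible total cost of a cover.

B, C, D together cover every point (B ∪ C ∪ D = {R1, R2, R3, R4, R5, R6, R7, R8, R9, R10}); total cost 14 + 3 + 9 = 26.
No covering selection has total cost below 26.

26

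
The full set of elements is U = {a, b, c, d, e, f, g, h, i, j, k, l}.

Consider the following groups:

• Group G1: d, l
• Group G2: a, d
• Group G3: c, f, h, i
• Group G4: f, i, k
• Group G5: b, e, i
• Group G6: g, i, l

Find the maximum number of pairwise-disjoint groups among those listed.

2

G2, G5 are pairwise disjoint (G2={a,d}; G5={b,e,i}).
Every remaining group overlaps one of these, and no 3 of the listed groups are pairwise disjoint, so 2 is the maximum.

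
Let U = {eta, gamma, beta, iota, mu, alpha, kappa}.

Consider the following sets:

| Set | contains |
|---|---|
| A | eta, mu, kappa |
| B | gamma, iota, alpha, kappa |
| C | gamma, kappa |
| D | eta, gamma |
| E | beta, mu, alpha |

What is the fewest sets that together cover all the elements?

3

A, B, and E cover everything between them: the union {eta, gamma, beta, iota, mu, alpha, kappa} is all of U.
Only E contains beta, so E is forced; the remaining 4 elements need at least 2 more sets (each remaining set adds at most 3) — so at least 3 sets are needed, and 3 is optimal.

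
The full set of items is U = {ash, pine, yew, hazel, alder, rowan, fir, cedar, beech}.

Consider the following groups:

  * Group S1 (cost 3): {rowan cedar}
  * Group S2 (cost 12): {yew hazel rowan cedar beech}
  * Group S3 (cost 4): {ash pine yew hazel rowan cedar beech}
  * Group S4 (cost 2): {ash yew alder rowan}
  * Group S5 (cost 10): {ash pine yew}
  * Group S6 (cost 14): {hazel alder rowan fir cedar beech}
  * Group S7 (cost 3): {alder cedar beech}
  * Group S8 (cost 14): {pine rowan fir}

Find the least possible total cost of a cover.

18

S3, S6 together cover every item (S3 ∪ S6 = {ash, pine, yew, hazel, alder, rowan, fir, cedar, beech}); total cost 4 + 14 = 18.
The greedy pick S4, S3, S6 costs 20; no covering selection beats 18.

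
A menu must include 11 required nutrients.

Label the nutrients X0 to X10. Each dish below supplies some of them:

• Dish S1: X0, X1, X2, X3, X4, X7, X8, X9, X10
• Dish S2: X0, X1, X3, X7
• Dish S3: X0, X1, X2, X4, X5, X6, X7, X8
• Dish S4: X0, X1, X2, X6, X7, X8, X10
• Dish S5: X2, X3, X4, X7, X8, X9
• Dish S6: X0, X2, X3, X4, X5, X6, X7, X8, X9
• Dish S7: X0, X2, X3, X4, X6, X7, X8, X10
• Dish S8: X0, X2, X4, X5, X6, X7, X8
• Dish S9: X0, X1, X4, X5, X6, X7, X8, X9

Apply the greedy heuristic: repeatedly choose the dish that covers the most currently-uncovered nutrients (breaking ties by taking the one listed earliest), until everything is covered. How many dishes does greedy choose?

Greedy: pick S1 (covers 9 new) → pick S3 (covers 2 new). Total picks: 2.

2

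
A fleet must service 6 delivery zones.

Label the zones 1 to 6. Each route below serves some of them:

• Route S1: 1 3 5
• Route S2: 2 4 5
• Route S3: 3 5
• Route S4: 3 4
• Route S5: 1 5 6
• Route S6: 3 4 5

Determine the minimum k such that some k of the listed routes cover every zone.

3

S2 and S5 and S6 together: S2 ∪ S5 ∪ S6 = {1, 2, 3, 4, 5, 6} — every zone is covered.
Only S2 contains 2, so S2 is forced; the remaining 3 zones need at least 2 more routes (each remaining route adds at most 2) — so at least 3 routes are needed, and 3 is optimal.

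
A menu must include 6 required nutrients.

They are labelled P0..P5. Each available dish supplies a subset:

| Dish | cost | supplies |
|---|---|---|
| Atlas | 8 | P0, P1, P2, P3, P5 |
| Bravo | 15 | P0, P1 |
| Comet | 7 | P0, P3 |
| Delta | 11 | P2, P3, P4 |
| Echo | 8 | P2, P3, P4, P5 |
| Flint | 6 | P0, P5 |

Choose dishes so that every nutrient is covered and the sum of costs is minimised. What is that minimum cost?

Atlas, Echo together cover every nutrient (Atlas ∪ Echo = {P0, P1, P2, P3, P4, P5}); total cost 8 + 8 = 16.
No covering selection has total cost below 16.

16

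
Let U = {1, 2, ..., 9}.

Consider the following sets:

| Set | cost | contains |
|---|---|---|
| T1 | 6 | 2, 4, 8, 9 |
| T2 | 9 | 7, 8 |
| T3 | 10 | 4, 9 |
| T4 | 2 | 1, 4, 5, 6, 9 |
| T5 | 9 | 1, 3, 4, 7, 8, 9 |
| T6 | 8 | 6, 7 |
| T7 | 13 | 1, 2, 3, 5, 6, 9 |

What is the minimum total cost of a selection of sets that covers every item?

17

T1, T4, T5 together cover every item (T1 ∪ T4 ∪ T5 = {1, 2, 3, 4, 5, 6, 7, 8, 9}); total cost 6 + 2 + 9 = 17.
No covering selection has total cost below 17.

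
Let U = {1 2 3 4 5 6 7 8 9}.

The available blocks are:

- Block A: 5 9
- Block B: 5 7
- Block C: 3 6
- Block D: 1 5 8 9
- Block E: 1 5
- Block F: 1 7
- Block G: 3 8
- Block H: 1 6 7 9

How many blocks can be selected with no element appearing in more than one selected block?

3

A, F, G are pairwise disjoint (A={5,9}; F={1,7}; G={3,8}).
Every remaining block overlaps one of these, and no 4 of the listed blocks are pairwise disjoint, so 3 is the maximum.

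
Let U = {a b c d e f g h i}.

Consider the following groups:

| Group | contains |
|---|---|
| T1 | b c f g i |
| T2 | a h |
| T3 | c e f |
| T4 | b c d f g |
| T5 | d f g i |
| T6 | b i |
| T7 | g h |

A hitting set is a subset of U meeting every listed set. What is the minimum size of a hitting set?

3

T = {f, h, i} meets every group (each contains at least one member of T), and |T| = 3.
The groups T2, T3, T6 are pairwise disjoint, so any hitting set needs a separate point for each — at least 3. Hence 3 is optimal.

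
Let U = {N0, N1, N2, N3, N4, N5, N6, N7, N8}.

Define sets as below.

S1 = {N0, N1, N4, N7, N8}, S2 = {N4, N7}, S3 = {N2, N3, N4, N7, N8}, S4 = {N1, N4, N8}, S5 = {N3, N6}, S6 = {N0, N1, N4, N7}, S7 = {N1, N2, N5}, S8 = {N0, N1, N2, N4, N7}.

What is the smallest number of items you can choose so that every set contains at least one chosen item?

3

Take H = {N3, N4, N5}. Each listed set contains at least one of these, so H is a hitting set of size 3.
The sets S2, S5, S7 are pairwise disjoint, so any hitting set needs a separate item for each — at least 3. Hence 3 is optimal.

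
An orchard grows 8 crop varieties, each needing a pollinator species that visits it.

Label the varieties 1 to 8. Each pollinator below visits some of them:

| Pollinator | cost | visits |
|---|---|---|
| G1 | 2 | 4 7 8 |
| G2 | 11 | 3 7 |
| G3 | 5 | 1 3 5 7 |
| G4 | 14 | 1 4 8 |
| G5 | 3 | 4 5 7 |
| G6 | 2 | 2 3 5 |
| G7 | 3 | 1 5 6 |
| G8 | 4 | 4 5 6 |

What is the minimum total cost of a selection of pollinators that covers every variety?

G1, G6, G7 together cover every variety (G1 ∪ G6 ∪ G7 = {1, 2, 3, 4, 5, 6, 7, 8}); total cost 2 + 2 + 3 = 7.
No covering selection has total cost below 7.

7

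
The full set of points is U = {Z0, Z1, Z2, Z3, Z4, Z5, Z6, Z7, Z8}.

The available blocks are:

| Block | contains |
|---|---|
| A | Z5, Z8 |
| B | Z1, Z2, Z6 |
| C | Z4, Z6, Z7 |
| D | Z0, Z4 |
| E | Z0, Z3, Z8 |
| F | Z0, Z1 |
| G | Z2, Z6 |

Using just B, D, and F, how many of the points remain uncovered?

4

Union of B, D, F = {Z0, Z1, Z2, Z4, Z6}.
Not covered: Z3, Z5, Z7, Z8 — 4 points.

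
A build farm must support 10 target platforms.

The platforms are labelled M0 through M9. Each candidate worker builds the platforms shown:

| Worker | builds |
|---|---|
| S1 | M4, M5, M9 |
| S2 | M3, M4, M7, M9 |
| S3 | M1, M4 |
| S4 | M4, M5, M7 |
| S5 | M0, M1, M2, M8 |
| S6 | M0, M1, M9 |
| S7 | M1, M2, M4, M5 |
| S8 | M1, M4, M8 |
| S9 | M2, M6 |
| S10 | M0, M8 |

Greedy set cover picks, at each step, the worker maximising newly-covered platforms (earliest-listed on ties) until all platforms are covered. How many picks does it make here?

Greedy: pick S2 (covers 4 new) → pick S5 (covers 4 new) → pick S1 (covers 1 new) → pick S9 (covers 1 new). Total picks: 4.

4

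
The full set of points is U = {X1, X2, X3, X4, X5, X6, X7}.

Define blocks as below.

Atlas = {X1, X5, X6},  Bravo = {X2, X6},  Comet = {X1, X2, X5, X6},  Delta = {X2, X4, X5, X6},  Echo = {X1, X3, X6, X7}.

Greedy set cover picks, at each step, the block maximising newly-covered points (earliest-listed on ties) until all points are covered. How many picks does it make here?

3

Greedy: pick Comet (covers 4 new) → pick Echo (covers 2 new) → pick Delta (covers 1 new). Total picks: 3.
(The true minimum cover uses only 2 blocks, so greedy is not optimal here.)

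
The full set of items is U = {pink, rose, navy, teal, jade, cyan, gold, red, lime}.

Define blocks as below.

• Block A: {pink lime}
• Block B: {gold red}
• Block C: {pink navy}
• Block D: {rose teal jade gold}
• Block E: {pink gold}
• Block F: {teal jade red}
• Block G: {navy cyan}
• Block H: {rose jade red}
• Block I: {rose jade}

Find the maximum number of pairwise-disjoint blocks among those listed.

A, B, G, I are pairwise disjoint (A={pink,lime}; B={gold,red}; G={navy,cyan}; I={rose,jade}).
Every remaining block overlaps one of these, and no 5 of the listed blocks are pairwise disjoint, so 4 is the maximum.

4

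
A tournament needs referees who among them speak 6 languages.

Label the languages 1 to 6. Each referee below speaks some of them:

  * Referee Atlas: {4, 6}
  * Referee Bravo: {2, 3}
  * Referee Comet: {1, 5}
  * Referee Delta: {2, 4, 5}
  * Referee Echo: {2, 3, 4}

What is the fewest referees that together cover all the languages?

3

Atlas and Bravo and Comet together: Atlas ∪ Bravo ∪ Comet = {1, 2, 3, 4, 5, 6} — every language is covered.
Only Comet contains 1, so Comet is forced; the remaining 4 languages need at least 2 more referees (each remaining referee adds at most 3) — so at least 3 referees are needed, and 3 is optimal.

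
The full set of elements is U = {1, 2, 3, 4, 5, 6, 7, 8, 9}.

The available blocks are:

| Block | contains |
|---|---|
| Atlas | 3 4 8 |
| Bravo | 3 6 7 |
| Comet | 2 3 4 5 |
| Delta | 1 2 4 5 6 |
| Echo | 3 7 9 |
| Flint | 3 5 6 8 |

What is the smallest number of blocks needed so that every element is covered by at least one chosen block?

3

Atlas and Delta and Echo together: Atlas ∪ Delta ∪ Echo = {1, 2, 3, 4, 5, 6, 7, 8, 9} — every element is covered.
Only Delta contains 1, so Delta is forced; the remaining 4 elements need at least 2 more blocks (each remaining block adds at most 3) — so at least 3 blocks are needed, and 3 is optimal.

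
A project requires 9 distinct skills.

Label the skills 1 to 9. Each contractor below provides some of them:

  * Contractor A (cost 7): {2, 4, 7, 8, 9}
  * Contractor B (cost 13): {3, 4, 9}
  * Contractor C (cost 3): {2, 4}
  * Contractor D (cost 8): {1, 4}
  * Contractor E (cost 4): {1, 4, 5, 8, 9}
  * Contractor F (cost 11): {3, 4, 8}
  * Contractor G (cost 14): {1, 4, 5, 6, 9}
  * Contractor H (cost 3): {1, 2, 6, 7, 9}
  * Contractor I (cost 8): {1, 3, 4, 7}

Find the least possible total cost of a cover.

15

E, H, I together cover every skill (E ∪ H ∪ I = {1, 2, 3, 4, 5, 6, 7, 8, 9}); total cost 4 + 3 + 8 = 15.
No covering selection has total cost below 15.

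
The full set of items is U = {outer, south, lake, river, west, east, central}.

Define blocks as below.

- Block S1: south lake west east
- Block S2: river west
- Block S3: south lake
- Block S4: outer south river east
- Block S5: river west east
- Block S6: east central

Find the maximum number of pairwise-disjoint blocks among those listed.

3

S2, S3, S6 are pairwise disjoint (S2={river,west}; S3={south,lake}; S6={east,central}).
Every remaining block overlaps one of these, and no 4 of the listed blocks are pairwise disjoint, so 3 is the maximum.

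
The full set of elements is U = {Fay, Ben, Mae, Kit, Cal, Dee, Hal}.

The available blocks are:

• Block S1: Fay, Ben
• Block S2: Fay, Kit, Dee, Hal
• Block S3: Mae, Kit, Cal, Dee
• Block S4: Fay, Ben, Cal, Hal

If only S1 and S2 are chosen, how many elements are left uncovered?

Union of S1, S2 = {Fay, Ben, Kit, Dee, Hal}.
Not covered: Mae, Cal — 2 elements.

2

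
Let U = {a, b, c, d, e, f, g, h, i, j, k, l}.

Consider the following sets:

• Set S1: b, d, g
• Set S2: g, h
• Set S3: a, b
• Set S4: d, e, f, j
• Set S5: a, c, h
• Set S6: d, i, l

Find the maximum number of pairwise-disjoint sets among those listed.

S2, S3, S4 are pairwise disjoint (S2={g,h}; S3={a,b}; S4={d,e,f,j}).
Every remaining set overlaps one of these, and no 4 of the listed sets are pairwise disjoint, so 3 is the maximum.

3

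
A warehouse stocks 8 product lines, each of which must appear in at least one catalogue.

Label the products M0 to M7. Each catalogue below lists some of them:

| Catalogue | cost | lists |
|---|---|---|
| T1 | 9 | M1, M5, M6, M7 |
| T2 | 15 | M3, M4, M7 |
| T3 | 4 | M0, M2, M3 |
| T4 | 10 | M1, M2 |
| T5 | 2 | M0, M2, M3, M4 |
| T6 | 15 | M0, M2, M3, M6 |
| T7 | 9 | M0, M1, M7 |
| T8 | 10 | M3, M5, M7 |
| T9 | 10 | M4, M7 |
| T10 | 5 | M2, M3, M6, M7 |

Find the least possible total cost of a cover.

T1, T5 together cover every product (T1 ∪ T5 = {M0, M1, M2, M3, M4, M5, M6, M7}); total cost 9 + 2 = 11.
No covering selection has total cost below 11.

11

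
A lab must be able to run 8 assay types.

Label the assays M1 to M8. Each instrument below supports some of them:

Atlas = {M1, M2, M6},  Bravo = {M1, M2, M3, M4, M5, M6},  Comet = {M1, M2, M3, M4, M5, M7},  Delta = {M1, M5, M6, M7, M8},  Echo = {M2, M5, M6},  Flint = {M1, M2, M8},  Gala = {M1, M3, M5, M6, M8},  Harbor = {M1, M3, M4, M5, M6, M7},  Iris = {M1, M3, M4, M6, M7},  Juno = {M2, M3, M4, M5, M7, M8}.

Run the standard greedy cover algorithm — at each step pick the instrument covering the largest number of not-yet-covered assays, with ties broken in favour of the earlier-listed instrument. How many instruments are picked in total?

2

Greedy: pick Bravo (covers 6 new) → pick Delta (covers 2 new). Total picks: 2.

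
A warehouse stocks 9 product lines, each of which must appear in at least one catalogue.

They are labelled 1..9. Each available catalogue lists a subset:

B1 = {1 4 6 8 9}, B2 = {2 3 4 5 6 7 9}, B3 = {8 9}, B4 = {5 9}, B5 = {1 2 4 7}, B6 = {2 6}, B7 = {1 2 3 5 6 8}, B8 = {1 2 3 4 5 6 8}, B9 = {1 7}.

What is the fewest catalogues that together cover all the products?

2

Take {B2, B7}. Their union is {1, 2, 3, 4, 5, 6, 7, 8, 9}, which is all 9 products.
No single catalogue has all 9 products (the largest, B2, has 7), so 2 is optimal.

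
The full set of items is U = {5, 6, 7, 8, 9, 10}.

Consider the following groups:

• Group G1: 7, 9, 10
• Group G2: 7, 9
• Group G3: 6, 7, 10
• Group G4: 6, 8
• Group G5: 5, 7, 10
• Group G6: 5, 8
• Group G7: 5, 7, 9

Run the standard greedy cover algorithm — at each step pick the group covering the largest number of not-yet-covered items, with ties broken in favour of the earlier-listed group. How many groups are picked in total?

3

Greedy: pick G1 (covers 3 new) → pick G4 (covers 2 new) → pick G5 (covers 1 new). Total picks: 3.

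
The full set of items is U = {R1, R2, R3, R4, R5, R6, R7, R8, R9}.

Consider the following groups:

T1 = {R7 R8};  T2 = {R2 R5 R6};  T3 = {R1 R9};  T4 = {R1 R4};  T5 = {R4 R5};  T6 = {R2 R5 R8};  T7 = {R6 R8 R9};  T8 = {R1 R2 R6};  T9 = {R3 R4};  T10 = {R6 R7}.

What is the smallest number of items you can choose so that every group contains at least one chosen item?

4

Take H = {R1, R4, R6, R8}. Each listed group contains at least one of these, so H is a hitting set of size 4.
The groups T3, T6, T9, T10 are pairwise disjoint, so any hitting set needs a separate item for each — at least 4. Hence 4 is optimal.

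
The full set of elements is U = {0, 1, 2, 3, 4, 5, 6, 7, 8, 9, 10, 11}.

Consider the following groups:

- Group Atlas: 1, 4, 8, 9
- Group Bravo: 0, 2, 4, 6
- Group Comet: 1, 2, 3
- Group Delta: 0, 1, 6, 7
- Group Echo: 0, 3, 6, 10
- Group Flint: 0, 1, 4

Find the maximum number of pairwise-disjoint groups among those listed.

Atlas, Echo are pairwise disjoint (Atlas={1,4,8,9}; Echo={0,3,6,10}).
Every remaining group overlaps one of these, and no 3 of the listed groups are pairwise disjoint, so 2 is the maximum.

2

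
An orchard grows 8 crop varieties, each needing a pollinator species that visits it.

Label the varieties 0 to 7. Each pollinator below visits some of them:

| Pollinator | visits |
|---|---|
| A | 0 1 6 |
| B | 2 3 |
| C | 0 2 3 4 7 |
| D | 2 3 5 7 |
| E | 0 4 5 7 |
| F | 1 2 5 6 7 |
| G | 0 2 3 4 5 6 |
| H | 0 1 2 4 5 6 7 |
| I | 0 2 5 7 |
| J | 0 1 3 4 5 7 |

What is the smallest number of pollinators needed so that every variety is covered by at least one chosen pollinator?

G and J together: G ∪ J = {0, 1, 2, 3, 4, 5, 6, 7} — every variety is covered.
No single pollinator has all 8 varieties (the largest, H, has 7), so 2 is optimal.

2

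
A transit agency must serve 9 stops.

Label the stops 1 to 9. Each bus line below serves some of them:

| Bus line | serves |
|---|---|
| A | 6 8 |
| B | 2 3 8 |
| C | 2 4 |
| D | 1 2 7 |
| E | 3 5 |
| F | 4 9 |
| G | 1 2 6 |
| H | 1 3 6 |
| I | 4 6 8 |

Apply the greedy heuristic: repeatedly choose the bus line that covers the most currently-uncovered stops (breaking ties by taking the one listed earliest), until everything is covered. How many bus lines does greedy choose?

5

Greedy: pick B (covers 3 new) → pick D (covers 2 new) → pick F (covers 2 new) → pick A (covers 1 new) → pick E (covers 1 new). Total picks: 5.
(The true minimum cover uses only 4 bus lines, so greedy is not optimal here.)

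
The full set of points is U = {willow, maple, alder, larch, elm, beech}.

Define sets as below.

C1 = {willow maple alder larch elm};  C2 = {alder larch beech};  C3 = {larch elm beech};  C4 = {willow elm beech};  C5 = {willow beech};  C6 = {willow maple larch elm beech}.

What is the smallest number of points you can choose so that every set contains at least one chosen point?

2

The 2 points {maple, beech} hit every set.
No single point lies in every set, so at least 2 are needed and 2 is optimal.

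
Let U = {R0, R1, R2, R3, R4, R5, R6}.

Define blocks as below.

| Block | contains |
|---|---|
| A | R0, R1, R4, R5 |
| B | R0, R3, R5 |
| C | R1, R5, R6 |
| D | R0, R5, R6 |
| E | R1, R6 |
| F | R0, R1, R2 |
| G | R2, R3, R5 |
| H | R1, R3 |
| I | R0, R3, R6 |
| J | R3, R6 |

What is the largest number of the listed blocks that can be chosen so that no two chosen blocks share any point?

2

B, E are pairwise disjoint (B={R0,R3,R5}; E={R1,R6}).
Every remaining block overlaps one of these, and no 3 of the listed blocks are pairwise disjoint, so 2 is the maximum.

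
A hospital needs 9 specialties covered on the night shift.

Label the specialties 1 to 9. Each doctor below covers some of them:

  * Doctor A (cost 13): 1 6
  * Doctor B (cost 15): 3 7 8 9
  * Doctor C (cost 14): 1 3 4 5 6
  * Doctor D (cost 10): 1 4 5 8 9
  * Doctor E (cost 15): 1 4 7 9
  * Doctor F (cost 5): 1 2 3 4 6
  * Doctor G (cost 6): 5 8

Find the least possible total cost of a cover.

E, F, G together cover every specialty (E ∪ F ∪ G = {1, 2, 3, 4, 5, 6, 7, 8, 9}); total cost 15 + 5 + 6 = 26.
No covering selection has total cost below 26.

26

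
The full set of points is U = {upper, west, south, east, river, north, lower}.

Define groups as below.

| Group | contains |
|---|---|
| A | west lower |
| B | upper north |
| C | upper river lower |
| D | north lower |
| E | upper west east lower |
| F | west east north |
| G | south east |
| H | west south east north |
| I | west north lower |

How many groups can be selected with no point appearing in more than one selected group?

A, B, G are pairwise disjoint (A={west,lower}; B={upper,north}; G={south,east}).
Every remaining group overlaps one of these, and no 4 of the listed groups are pairwise disjoint, so 3 is the maximum.

3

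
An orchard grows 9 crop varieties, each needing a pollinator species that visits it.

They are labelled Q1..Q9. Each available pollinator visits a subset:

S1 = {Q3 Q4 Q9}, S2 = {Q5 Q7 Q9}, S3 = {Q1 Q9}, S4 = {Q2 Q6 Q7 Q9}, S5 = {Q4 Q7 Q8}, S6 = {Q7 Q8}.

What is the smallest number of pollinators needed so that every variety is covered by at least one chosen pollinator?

5

Take {S1, S2, S3, S4, S6}. Their union is {Q1, Q2, Q3, Q4, Q5, Q6, Q7, Q8, Q9}, which is all 9 varieties.
No 4 of the 6 pollinators cover everything (all 15 combinations miss at least one variety), so 5 is optimal.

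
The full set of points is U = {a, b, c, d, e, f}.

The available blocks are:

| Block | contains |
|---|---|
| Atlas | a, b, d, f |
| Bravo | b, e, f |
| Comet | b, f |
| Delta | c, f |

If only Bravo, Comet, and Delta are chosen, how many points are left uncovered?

Union of Bravo, Comet, Delta = {b, c, e, f}.
Not covered: a, d — 2 points.

2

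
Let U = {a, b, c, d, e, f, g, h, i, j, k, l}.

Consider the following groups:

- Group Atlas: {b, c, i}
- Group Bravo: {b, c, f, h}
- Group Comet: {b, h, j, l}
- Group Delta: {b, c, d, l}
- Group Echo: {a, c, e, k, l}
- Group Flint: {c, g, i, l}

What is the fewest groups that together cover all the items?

Bravo, Comet, Delta, Echo, and Flint cover everything between them: the union {a, b, c, d, e, f, g, h, i, j, k, l} is all of U.
No 4 of the 6 groups cover everything (all 15 combinations miss at least one item), so 5 is optimal.

5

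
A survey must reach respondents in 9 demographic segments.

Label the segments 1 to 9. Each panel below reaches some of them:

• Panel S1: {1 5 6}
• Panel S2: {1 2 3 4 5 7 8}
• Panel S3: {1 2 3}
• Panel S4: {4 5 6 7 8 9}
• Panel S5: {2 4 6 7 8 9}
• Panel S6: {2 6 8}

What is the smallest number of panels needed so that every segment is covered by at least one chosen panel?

S2 and S5 together: S2 ∪ S5 = {1, 2, 3, 4, 5, 6, 7, 8, 9} — every segment is covered.
No single panel has all 9 segments (the largest, S2, has 7), so 2 is optimal.

2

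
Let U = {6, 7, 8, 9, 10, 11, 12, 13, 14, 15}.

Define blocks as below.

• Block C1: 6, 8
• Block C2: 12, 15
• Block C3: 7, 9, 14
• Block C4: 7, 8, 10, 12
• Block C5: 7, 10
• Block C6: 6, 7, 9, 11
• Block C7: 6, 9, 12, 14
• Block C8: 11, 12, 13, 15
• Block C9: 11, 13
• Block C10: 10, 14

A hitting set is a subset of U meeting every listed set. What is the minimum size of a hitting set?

The 5 items {8, 9, 10, 11, 15} hit every block.
No choice of 4 items meets every block, so 5 is the minimum.

5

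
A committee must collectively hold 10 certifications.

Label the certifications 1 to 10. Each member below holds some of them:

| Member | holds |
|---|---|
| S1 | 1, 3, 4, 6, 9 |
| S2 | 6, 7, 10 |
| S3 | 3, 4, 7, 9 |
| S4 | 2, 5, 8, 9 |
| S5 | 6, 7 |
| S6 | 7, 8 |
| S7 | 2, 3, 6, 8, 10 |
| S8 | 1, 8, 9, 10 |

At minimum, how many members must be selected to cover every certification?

3

S1 and S2 and S4 together: S1 ∪ S2 ∪ S4 = {1, 2, 3, 4, 5, 6, 7, 8, 9, 10} — every certification is covered.
Only S4 contains 5, so S4 is forced; the remaining 6 certifications need at least 2 more members (each remaining member adds at most 4) — so at least 3 members are needed, and 3 is optimal.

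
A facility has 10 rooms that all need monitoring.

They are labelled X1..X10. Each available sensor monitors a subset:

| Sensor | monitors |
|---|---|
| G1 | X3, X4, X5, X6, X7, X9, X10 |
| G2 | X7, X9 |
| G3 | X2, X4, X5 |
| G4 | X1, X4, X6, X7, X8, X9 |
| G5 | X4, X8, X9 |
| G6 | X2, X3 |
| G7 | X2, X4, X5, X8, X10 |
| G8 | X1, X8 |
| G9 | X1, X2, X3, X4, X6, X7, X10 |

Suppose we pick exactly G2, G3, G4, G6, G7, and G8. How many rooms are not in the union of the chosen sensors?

0

Union of G2, G3, G4, G6, G7, G8 = {X1, X2, X3, X4, X5, X6, X7, X8, X9, X10} — that's every room, so 0 are uncovered.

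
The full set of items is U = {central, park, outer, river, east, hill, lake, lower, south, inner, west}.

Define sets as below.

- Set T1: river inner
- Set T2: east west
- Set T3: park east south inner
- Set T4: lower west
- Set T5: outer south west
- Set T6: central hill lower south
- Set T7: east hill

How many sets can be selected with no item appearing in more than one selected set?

3

T1, T2, T6 are pairwise disjoint (T1={river,inner}; T2={east,west}; T6={central,hill,lower,south}).
Every remaining set overlaps one of these, and no 4 of the listed sets are pairwise disjoint, so 3 is the maximum.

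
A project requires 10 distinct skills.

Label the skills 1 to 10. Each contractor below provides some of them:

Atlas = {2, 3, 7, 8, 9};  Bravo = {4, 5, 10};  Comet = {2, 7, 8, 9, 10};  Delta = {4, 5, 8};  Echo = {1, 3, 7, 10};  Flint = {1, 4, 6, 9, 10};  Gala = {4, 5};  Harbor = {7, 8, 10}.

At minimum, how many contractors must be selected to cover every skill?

3

Take {Atlas, Delta, Flint}. Their union is {1, 2, 3, 4, 5, 6, 7, 8, 9, 10}, which is all 10 skills.
Only Flint contains 6, so Flint is forced; the remaining 5 skills need at least 2 more contractors (each remaining contractor adds at most 4) — so at least 3 contractors are needed, and 3 is optimal.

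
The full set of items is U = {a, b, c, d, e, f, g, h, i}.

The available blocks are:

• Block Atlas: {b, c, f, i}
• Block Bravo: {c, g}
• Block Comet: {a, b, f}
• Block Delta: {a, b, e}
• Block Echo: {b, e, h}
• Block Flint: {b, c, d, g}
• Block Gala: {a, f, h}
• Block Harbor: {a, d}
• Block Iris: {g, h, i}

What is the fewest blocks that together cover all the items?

Echo and Flint and Gala and Iris together: Echo ∪ Flint ∪ Gala ∪ Iris = {a, b, c, d, e, f, g, h, i} — every item is covered.
No 3 of the 9 blocks cover everything (all 84 combinations miss at least one item), so 4 is optimal.

4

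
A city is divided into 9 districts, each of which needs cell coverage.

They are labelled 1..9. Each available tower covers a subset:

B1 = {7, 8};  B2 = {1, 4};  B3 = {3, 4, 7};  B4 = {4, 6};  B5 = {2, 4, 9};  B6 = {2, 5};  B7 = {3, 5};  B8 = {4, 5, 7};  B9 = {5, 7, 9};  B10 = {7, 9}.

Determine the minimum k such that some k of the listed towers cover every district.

Take {B1, B2, B4, B5, B7}. Their union is {1, 2, 3, 4, 5, 6, 7, 8, 9}, which is all 9 districts.
No 4 of the 10 towers cover everything (all 210 combinations miss at least one district), so 5 is optimal.

5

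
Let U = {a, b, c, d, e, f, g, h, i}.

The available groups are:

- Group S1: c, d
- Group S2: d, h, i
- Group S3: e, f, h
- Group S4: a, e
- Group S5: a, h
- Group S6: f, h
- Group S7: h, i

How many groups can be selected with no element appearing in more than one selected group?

S1, S4, S7 are pairwise disjoint (S1={c,d}; S4={a,e}; S7={h,i}).
Every remaining group overlaps one of these, and no 4 of the listed groups are pairwise disjoint, so 3 is the maximum.

3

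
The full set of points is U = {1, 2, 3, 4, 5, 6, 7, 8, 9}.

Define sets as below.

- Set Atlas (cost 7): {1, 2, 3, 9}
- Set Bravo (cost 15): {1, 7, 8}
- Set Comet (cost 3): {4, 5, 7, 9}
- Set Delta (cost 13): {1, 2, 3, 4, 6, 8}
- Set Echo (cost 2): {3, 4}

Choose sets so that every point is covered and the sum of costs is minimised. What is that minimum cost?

16

Comet, Delta together cover every point (Comet ∪ Delta = {1, 2, 3, 4, 5, 6, 7, 8, 9}); total cost 3 + 13 = 16.
The greedy pick Comet, Echo, Delta costs 18; no covering selection beats 16.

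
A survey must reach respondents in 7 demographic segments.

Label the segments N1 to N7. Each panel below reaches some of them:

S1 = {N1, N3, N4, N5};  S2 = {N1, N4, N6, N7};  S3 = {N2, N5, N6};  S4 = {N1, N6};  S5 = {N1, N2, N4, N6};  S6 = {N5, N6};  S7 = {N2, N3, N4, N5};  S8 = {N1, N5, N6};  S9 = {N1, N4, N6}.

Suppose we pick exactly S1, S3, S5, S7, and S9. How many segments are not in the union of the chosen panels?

1

Union of S1, S3, S5, S7, S9 = {N1, N2, N3, N4, N5, N6}.
Not covered: N7 — 1 segment.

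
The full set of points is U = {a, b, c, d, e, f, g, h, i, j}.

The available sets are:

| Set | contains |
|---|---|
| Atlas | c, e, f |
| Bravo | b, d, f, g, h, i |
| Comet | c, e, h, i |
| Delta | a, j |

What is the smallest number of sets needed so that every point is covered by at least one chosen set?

Take {Bravo, Comet, Delta}. Their union is {a, b, c, d, e, f, g, h, i, j}, which is all 10 points.
Only Delta contains a, so Delta is forced; the remaining 8 points need at least 2 more sets (each remaining set adds at most 6) — so at least 3 sets are needed, and 3 is optimal.

3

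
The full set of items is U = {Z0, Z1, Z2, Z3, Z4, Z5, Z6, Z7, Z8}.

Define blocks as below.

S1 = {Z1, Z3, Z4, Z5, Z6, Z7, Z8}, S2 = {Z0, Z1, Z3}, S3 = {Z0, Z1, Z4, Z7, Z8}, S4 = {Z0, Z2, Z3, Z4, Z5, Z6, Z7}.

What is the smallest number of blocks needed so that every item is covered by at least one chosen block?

2

S3 and S4 together: S3 ∪ S4 = {Z0, Z1, Z2, Z3, Z4, Z5, Z6, Z7, Z8} — every item is covered.
No single block has all 9 items (the largest, S1, has 7), so 2 is optimal.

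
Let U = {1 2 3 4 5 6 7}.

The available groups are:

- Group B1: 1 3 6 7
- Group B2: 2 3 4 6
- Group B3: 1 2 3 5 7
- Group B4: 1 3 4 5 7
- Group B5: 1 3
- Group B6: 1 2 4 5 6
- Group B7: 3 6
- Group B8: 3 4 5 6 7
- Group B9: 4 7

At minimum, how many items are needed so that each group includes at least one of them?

2

H = {3, 4} meets every group (each contains at least one member of H), and |H| = 2.
The groups B7, B9 are pairwise disjoint, so any hitting set needs a separate item for each — at least 2. Hence 2 is optimal.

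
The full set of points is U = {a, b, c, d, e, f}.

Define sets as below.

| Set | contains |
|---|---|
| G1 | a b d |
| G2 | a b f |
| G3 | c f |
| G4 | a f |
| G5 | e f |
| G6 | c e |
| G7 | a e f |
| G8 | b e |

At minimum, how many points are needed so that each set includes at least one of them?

3

Take H = {d, e, f}. Each listed set contains at least one of these, so H is a hitting set of size 3.
No choice of 2 points meets every set, so 3 is the minimum.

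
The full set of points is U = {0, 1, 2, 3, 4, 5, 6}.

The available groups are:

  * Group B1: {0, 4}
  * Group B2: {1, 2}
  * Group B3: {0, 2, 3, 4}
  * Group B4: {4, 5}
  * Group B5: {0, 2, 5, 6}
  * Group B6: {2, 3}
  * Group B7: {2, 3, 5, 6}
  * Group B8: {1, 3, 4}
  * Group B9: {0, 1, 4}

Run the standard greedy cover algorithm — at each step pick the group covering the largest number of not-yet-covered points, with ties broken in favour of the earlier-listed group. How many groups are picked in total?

Greedy: pick B3 (covers 4 new) → pick B5 (covers 2 new) → pick B2 (covers 1 new). Total picks: 3.
(The true minimum cover uses only 2 groups, so greedy is not optimal here.)

3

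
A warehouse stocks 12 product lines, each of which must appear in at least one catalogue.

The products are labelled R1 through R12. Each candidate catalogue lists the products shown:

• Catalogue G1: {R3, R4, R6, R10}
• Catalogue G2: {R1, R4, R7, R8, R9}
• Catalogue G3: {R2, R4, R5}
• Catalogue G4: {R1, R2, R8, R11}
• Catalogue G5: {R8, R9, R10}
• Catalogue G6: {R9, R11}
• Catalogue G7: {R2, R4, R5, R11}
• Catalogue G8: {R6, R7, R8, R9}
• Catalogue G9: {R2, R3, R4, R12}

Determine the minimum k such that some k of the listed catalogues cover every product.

Take {G1, G2, G7, G9}. Their union is {R1, R2, R3, R4, R5, R6, R7, R8, R9, R10, R11, R12}, which is all 12 products.
No 3 of the 9 catalogues cover everything (all 84 combinations miss at least one product), so 4 is optimal.

4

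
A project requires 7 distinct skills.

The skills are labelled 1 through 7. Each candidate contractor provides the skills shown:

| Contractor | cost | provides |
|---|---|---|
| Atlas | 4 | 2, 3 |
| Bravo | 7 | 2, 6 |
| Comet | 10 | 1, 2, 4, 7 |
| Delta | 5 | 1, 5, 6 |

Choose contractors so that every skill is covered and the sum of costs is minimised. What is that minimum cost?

19

Atlas, Comet, Delta together cover every skill (Atlas ∪ Comet ∪ Delta = {1, 2, 3, 4, 5, 6, 7}); total cost 4 + 10 + 5 = 19.
No covering selection has total cost below 19.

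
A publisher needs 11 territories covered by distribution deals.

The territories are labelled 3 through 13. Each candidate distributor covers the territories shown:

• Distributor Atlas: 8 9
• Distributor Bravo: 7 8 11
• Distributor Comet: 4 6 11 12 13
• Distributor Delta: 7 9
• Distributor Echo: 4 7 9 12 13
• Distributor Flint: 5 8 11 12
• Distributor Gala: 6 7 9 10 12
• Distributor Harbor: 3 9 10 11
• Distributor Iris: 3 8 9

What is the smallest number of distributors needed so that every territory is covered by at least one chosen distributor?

4

Echo and Flint and Gala and Harbor together: Echo ∪ Flint ∪ Gala ∪ Harbor = {3, 4, 5, 6, 7, 8, 9, 10, 11, 12, 13} — every territory is covered.
No 3 of the 9 distributors cover everything (all 84 combinations miss at least one territory), so 4 is optimal.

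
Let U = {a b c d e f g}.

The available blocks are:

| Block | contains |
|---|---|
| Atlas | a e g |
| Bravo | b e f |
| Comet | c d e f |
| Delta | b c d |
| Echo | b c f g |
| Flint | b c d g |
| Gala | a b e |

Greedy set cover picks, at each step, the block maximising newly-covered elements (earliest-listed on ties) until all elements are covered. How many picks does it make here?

Greedy: pick Comet (covers 4 new) → pick Atlas (covers 2 new) → pick Bravo (covers 1 new). Total picks: 3.

3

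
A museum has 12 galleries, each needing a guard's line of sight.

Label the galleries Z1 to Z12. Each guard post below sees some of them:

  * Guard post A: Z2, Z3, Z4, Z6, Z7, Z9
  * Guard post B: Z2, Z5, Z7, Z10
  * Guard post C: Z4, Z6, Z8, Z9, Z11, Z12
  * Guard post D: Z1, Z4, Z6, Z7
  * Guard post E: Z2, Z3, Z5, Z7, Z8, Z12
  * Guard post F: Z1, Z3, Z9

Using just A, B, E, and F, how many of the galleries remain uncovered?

Union of A, B, E, F = {Z1, Z2, Z3, Z4, Z5, Z6, Z7, Z8, Z9, Z10, Z12}.
Not covered: Z11 — 1 gallery.

1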